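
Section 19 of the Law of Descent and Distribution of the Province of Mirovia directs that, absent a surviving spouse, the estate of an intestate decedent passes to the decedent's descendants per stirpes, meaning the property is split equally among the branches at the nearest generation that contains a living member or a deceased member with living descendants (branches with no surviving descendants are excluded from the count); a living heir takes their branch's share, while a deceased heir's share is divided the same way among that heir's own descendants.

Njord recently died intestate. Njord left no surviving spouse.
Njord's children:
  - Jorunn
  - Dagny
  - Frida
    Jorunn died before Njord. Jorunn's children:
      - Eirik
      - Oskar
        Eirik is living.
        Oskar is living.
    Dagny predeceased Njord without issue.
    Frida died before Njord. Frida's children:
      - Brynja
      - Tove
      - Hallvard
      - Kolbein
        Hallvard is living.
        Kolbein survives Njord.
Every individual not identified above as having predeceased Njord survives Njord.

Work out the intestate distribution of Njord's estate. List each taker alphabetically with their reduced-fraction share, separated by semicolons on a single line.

There is no surviving spouse, so the entire estate passes to Njord's descendants per stirpes.
Dagny left no surviving issue, so that branch lapses and is disregarded.
The estate is divided into 2 equal shares of 1/2 among Jorunn, Frida.
Jorunn predeceased; the 1/2 allotted to Jorunn's branch passes to Jorunn's issue by representation.
The 1/2 is divided into 2 equal shares of 1/4 among Eirik, Oskar.
Eirik is living and takes 1/4.
Oskar is living and takes 1/4.
Frida predeceased; the 1/2 allotted to Frida's branch passes to Frida's issue by representation.
The 1/2 is divided into 4 equal shares of 1/8 among Brynja, Tove, Hallvard, Kolbein.
Brynja is living and takes 1/8.
Tove is living and takes 1/8.
Hallvard is living and takes 1/8.
Kolbein is living and takes 1/8.

Brynja 1/8; Eirik 1/4; Hallvard 1/8; Kolbein 1/8; Oskar 1/4; Tove 1/8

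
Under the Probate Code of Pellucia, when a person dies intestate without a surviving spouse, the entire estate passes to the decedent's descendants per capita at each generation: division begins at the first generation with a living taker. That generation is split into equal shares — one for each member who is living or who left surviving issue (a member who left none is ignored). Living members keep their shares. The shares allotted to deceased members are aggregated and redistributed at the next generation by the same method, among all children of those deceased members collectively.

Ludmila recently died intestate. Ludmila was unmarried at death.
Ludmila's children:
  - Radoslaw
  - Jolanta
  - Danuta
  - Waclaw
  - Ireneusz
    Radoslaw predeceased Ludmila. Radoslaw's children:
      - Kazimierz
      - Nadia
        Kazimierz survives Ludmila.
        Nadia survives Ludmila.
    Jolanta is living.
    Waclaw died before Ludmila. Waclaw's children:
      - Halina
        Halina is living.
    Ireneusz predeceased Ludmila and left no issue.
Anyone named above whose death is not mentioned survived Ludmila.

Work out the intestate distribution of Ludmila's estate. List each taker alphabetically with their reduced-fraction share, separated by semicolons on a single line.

There is no surviving spouse, so the entire estate passes to Ludmila's descendants per capita at each generation.
At generation 1 (Radoslaw, Jolanta, Danuta, Waclaw) there are 4 shares of (1)/4 = 1/4 each.
Living: Jolanta and Danuta — each takes 1/4.
Deceased: Radoslaw and Waclaw. Their combined 1/2 is pooled and carried to generation 2.
At generation 2 (Kazimierz, Nadia, Halina) there are 3 shares of (1/2)/3 = 1/6 each.
Living: Kazimierz, Nadia, and Halina — each takes 1/6.

Danuta 1/4; Halina 1/6; Jolanta 1/4; Kazimierz 1/6; Nadia 1/6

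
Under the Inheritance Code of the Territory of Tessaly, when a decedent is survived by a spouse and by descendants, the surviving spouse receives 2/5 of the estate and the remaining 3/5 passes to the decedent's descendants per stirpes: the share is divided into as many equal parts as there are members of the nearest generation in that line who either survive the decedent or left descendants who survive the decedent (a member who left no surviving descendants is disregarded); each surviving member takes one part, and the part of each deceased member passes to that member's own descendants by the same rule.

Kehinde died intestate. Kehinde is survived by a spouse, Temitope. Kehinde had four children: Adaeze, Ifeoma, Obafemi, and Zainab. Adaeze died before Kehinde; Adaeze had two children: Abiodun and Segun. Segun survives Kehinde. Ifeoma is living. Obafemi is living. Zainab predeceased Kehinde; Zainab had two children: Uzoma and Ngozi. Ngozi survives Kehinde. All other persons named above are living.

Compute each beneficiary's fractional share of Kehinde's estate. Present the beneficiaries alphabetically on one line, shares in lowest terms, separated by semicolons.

Abiodun 3/40; Ifeoma 3/20; Ngozi 3/40; Obafemi 3/20; Segun 3/40; Temitope 2/5; Uzoma 3/40

Temitope, as surviving spouse, takes 2/5.
The remaining 3/5 passes to Kehinde's descendants per stirpes.
The 3/5 is divided into 4 equal shares of 3/20 among Adaeze, Ifeoma, Obafemi, Zainab.
Adaeze predeceased; the 3/20 allotted to Adaeze's branch passes to Adaeze's issue by representation.
The 3/20 is divided into 2 equal shares of 3/40 among Abiodun, Segun.
Abiodun is living and takes 3/40.
Segun is living and takes 3/40.
Ifeoma is living and takes 3/20.
Obafemi is living and takes 3/20.
Zainab predeceased; the 3/20 allotted to Zainab's branch passes to Zainab's issue by representation.
The 3/20 is divided into 2 equal shares of 3/40 among Uzoma, Ngozi.
Uzoma is living and takes 3/40.
Ngozi is living and takes 3/40.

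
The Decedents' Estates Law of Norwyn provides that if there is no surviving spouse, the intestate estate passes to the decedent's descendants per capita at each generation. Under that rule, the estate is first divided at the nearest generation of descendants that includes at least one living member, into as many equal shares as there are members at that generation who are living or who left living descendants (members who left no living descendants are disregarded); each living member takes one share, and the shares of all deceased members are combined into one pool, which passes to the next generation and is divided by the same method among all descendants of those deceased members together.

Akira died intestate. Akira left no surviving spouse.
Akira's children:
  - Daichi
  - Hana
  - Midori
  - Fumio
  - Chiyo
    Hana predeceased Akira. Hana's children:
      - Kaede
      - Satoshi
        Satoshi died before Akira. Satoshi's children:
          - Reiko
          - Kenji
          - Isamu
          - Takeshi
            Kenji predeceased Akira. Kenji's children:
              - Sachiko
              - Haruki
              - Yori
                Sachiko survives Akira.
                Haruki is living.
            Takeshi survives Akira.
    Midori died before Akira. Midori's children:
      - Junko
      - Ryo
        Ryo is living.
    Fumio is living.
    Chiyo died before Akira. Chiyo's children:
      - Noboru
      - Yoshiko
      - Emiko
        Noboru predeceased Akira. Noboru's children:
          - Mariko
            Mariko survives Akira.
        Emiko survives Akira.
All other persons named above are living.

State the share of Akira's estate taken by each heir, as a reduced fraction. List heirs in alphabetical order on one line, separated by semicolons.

There is no surviving spouse, so the entire estate passes to Akira's descendants per capita at each generation.
At generation 1 (Daichi, Hana, Midori, Fumio, Chiyo) there are 5 shares of (1)/5 = 1/5 each.
Living: Daichi and Fumio — each takes 1/5.
Deceased: Hana, Midori, and Chiyo. Their combined 3/5 is pooled and carried to generation 2.
At generation 2 (Kaede, Satoshi, Junko, Ryo, Noboru, Yoshiko, Emiko) there are 7 shares of (3/5)/7 = 3/35 each.
Living: Kaede, Junko, Ryo, Yoshiko, and Emiko — each takes 3/35.
Deceased: Satoshi and Noboru. Their combined 6/35 is pooled and carried to generation 3.
At generation 3 (Reiko, Kenji, Isamu, Takeshi, Mariko) there are 5 shares of (6/35)/5 = 6/175 each.
Living: Reiko, Isamu, Takeshi, and Mariko — each takes 6/175.
Deceased: Kenji. That 6/175 share is carried to generation 4.
At generation 4 (Sachiko, Haruki, Yori) there are 3 shares of (6/175)/3 = 2/175 each.
Living: Sachiko, Haruki, and Yori — each takes 2/175.

Daichi 1/5; Emiko 3/35; Fumio 1/5; Haruki 2/175; Isamu 6/175; Junko 3/35; Kaede 3/35; Mariko 6/175; Reiko 6/175; Ryo 3/35; Sachiko 2/175; Takeshi 6/175; Yori 2/175; Yoshiko 3/35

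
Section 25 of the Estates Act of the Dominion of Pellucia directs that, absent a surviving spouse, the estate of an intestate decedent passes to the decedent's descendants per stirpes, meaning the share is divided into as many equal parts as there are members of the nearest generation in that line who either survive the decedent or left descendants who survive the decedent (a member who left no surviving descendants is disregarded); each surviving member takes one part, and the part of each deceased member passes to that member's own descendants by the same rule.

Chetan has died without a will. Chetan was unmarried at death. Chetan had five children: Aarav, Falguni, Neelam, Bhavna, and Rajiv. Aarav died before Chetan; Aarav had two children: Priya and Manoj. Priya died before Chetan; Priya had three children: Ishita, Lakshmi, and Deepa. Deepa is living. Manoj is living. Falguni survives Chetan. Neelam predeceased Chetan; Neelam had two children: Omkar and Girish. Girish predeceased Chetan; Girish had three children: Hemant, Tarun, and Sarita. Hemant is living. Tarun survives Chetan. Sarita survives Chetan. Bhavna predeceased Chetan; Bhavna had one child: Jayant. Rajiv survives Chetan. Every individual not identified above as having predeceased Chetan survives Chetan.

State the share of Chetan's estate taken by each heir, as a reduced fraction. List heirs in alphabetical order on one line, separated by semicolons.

There is no surviving spouse, so the entire estate passes to Chetan's descendants per stirpes.
The estate is divided into 5 equal shares of 1/5 among Aarav, Falguni, Neelam, Bhavna, Rajiv.
Aarav predeceased; the 1/5 allotted to Aarav's branch passes to Aarav's issue by representation.
The 1/5 is divided into 2 equal shares of 1/10 among Priya, Manoj.
Priya predeceased; the 1/10 allotted to Priya's branch passes to Priya's issue by representation.
The 1/10 is divided into 3 equal shares of 1/30 among Ishita, Lakshmi, Deepa.
Ishita is living and takes 1/30.
Lakshmi is living and takes 1/30.
Deepa is living and takes 1/30.
Manoj is living and takes 1/10.
Falguni is living and takes 1/5.
Neelam predeceased; the 1/5 allotted to Neelam's branch passes to Neelam's issue by representation.
The 1/5 is divided into 2 equal shares of 1/10 among Omkar, Girish.
Omkar is living and takes 1/10.
Girish predeceased; the 1/10 allotted to Girish's branch passes to Girish's issue by representation.
The 1/10 is divided into 3 equal shares of 1/30 among Hemant, Tarun, Sarita.
Hemant is living and takes 1/30.
Tarun is living and takes 1/30.
Sarita is living and takes 1/30.
Bhavna predeceased; the 1/5 allotted to Bhavna's branch passes to Bhavna's issue by representation.
Jayant is the sole taker at this level and receives the full 1/5.
Rajiv is living and takes 1/5.

Deepa 1/30; Falguni 1/5; Hemant 1/30; Ishita 1/30; Jayant 1/5; Lakshmi 1/30; Manoj 1/10; Omkar 1/10; Rajiv 1/5; Sarita 1/30; Tarun 1/30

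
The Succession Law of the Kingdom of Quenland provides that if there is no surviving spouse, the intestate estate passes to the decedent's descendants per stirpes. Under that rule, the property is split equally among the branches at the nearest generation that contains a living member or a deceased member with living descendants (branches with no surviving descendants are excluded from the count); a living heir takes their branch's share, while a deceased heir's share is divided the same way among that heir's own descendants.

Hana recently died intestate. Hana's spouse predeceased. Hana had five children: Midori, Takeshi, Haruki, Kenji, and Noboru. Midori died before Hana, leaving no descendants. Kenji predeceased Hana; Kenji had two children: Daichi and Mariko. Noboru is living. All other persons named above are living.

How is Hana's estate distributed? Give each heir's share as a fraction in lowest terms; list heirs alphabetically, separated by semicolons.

Daichi 1/8; Haruki 1/4; Mariko 1/8; Noboru 1/4; Takeshi 1/4

There is no surviving spouse, so the entire estate passes to Hana's descendants per stirpes.
Midori left no surviving issue, so that branch lapses and is disregarded.
The estate is divided into 4 equal shares of 1/4 among Takeshi, Haruki, Kenji, Noboru.
Takeshi is living and takes 1/4.
Haruki is living and takes 1/4.
Kenji predeceased; the 1/4 allotted to Kenji's branch passes to Kenji's issue by representation.
The 1/4 is divided into 2 equal shares of 1/8 among Daichi, Mariko.
Daichi is living and takes 1/8.
Mariko is living and takes 1/8.
Noboru is living and takes 1/4.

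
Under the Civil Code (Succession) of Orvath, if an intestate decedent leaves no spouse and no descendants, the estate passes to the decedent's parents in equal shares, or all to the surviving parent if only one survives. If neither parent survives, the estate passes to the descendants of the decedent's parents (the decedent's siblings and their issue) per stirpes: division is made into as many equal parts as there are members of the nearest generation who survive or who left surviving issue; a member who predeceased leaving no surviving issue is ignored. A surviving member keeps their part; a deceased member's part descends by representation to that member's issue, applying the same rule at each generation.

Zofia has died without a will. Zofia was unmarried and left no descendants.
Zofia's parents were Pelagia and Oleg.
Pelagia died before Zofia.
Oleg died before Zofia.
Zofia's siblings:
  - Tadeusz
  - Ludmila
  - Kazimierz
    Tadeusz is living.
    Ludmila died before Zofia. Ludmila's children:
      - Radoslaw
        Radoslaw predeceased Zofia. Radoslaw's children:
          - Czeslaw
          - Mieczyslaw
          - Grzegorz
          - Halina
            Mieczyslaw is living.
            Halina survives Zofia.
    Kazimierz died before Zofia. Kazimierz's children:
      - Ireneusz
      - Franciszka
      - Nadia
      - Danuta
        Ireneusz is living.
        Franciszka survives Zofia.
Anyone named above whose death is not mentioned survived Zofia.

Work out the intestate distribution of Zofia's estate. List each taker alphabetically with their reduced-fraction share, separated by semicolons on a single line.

Neither parent survives and there are no descendants, so the estate passes to Zofia's siblings and their issue per stirpes.
The estate is divided into 3 equal shares of 1/3 among Tadeusz, Ludmila, Kazimierz.
Tadeusz is living and takes 1/3.
Ludmila predeceased; the 1/3 allotted to Ludmila's branch passes to Ludmila's issue by representation.
Radoslaw's line is the sole branch at this level, so the full 1/3 passes to Radoslaw's issue by representation.
The 1/3 is divided into 4 equal shares of 1/12 among Czeslaw, Mieczyslaw, Grzegorz, Halina.
Czeslaw is living and takes 1/12.
Mieczyslaw is living and takes 1/12.
Grzegorz is living and takes 1/12.
Halina is living and takes 1/12.
Kazimierz predeceased; the 1/3 allotted to Kazimierz's branch passes to Kazimierz's issue by representation.
The 1/3 is divided into 4 equal shares of 1/12 among Ireneusz, Franciszka, Nadia, Danuta.
Ireneusz is living and takes 1/12.
Franciszka is living and takes 1/12.
Nadia is living and takes 1/12.
Danuta is living and takes 1/12.

Czeslaw 1/12; Danuta 1/12; Franciszka 1/12; Grzegorz 1/12; Halina 1/12; Ireneusz 1/12; Mieczyslaw 1/12; Nadia 1/12; Tadeusz 1/3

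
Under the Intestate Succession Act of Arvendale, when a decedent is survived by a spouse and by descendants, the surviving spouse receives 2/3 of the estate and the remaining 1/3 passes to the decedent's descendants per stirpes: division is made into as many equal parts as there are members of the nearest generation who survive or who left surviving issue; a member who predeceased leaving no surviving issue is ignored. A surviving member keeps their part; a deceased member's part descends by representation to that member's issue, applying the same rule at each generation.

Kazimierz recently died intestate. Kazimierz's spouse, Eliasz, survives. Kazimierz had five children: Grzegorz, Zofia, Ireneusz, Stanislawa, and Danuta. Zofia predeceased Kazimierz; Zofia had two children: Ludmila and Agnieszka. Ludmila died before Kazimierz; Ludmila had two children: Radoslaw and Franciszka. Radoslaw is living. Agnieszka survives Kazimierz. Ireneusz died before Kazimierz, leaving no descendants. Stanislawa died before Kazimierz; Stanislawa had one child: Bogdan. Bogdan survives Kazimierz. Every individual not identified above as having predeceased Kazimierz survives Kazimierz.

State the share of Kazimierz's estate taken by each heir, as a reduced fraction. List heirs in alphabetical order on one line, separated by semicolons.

Agnieszka 1/24; Bogdan 1/12; Danuta 1/12; Eliasz 2/3; Franciszka 1/48; Grzegorz 1/12; Radoslaw 1/48

Eliasz, as surviving spouse, takes 2/3.
The remaining 1/3 passes to Kazimierz's descendants per stirpes.
Ireneusz left no surviving issue, so that branch lapses and is disregarded.
The 1/3 is divided into 4 equal shares of 1/12 among Grzegorz, Zofia, Stanislawa, Danuta.
Grzegorz is living and takes 1/12.
Zofia predeceased; the 1/12 allotted to Zofia's branch passes to Zofia's issue by representation.
The 1/12 is divided into 2 equal shares of 1/24 among Ludmila, Agnieszka.
Ludmila predeceased; the 1/24 allotted to Ludmila's branch passes to Ludmila's issue by representation.
The 1/24 is divided into 2 equal shares of 1/48 among Radoslaw, Franciszka.
Radoslaw is living and takes 1/48.
Franciszka is living and takes 1/48.
Agnieszka is living and takes 1/24.
Stanislawa predeceased; the 1/12 allotted to Stanislawa's branch passes to Stanislawa's issue by representation.
Bogdan is the sole taker at this level and receives the full 1/12.
Danuta is living and takes 1/12.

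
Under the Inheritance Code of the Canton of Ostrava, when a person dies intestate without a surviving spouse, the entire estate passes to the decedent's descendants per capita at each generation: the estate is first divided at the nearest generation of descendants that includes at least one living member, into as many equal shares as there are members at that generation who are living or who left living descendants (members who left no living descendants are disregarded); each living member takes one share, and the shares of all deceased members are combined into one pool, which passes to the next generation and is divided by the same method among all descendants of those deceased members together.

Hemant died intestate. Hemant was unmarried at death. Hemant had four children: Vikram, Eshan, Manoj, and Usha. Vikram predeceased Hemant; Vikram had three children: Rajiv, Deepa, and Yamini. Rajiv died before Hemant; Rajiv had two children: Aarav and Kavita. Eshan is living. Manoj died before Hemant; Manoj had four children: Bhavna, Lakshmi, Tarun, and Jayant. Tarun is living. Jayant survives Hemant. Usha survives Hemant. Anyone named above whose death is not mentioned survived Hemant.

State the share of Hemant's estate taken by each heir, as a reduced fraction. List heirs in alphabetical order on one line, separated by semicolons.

There is no surviving spouse, so the entire estate passes to Hemant's descendants per capita at each generation.
At generation 1 (Vikram, Eshan, Manoj, Usha) there are 4 shares of (1)/4 = 1/4 each.
Living: Eshan and Usha — each takes 1/4.
Deceased: Vikram and Manoj. Their combined 1/2 is pooled and carried to generation 2.
At generation 2 (Rajiv, Deepa, Yamini, Bhavna, Lakshmi, Tarun, Jayant) there are 7 shares of (1/2)/7 = 1/14 each.
Living: Deepa, Yamini, Bhavna, Lakshmi, Tarun, and Jayant — each takes 1/14.
Deceased: Rajiv. That 1/14 share is carried to generation 3.
At generation 3 (Aarav, Kavita) there are 2 shares of (1/14)/2 = 1/28 each.
Living: Aarav and Kavita — each takes 1/28.

Aarav 1/28; Bhavna 1/14; Deepa 1/14; Eshan 1/4; Jayant 1/14; Kavita 1/28; Lakshmi 1/14; Tarun 1/14; Usha 1/4; Yamini 1/14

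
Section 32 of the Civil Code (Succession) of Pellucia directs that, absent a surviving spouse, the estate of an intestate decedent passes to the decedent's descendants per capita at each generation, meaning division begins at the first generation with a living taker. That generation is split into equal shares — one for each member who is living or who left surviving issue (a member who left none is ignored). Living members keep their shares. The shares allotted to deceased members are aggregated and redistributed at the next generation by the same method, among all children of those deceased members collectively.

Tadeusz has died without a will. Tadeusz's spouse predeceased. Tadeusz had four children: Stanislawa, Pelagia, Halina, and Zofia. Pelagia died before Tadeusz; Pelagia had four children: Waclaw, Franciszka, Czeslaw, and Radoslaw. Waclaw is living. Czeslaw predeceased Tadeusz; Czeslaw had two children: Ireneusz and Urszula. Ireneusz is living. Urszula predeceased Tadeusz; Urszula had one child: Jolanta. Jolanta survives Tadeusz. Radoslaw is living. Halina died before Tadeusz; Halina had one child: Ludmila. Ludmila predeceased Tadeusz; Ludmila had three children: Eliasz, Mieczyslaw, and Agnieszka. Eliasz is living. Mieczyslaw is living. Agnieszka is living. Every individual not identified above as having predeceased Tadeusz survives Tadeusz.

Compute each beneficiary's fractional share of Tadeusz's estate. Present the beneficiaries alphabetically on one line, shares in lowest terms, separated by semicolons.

There is no surviving spouse, so the entire estate passes to Tadeusz's descendants per capita at each generation.
At generation 1 (Stanislawa, Pelagia, Halina, Zofia) there are 4 shares of (1)/4 = 1/4 each.
Living: Stanislawa and Zofia — each takes 1/4.
Deceased: Pelagia and Halina. Their combined 1/2 is pooled and carried to generation 2.
At generation 2 (Waclaw, Franciszka, Czeslaw, Radoslaw, Ludmila) there are 5 shares of (1/2)/5 = 1/10 each.
Living: Waclaw, Franciszka, and Radoslaw — each takes 1/10.
Deceased: Czeslaw and Ludmila. Their combined 1/5 is pooled and carried to generation 3.
At generation 3 (Ireneusz, Urszula, Eliasz, Mieczyslaw, Agnieszka) there are 5 shares of (1/5)/5 = 1/25 each.
Living: Ireneusz, Eliasz, Mieczyslaw, and Agnieszka — each takes 1/25.
Deceased: Urszula. That 1/25 share is carried to generation 4.
At generation 4 (Jolanta) there are 1 shares of (1/25)/1 = 1/25 each.
Living: Jolanta — each takes 1/25.

Agnieszka 1/25; Eliasz 1/25; Franciszka 1/10; Ireneusz 1/25; Jolanta 1/25; Mieczyslaw 1/25; Radoslaw 1/10; Stanislawa 1/4; Waclaw 1/10; Zofia 1/4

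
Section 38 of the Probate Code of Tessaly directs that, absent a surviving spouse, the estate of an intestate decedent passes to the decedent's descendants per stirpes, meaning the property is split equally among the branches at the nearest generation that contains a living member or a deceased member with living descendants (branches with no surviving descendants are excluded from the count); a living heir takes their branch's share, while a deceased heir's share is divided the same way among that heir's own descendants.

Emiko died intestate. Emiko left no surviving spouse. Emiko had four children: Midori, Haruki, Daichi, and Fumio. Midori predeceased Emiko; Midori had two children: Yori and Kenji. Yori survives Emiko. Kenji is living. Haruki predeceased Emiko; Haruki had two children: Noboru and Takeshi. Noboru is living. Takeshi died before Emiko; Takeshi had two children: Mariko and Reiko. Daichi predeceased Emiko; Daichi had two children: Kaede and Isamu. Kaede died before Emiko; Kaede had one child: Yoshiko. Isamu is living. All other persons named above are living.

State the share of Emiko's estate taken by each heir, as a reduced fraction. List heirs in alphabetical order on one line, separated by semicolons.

Fumio 1/4; Isamu 1/8; Kenji 1/8; Mariko 1/16; Noboru 1/8; Reiko 1/16; Yori 1/8; Yoshiko 1/8

There is no surviving spouse, so the entire estate passes to Emiko's descendants per stirpes.
The estate is divided into 4 equal shares of 1/4 among Midori, Haruki, Daichi, Fumio.
Midori predeceased; the 1/4 allotted to Midori's branch passes to Midori's issue by representation.
The 1/4 is divided into 2 equal shares of 1/8 among Yori, Kenji.
Yori is living and takes 1/8.
Kenji is living and takes 1/8.
Haruki predeceased; the 1/4 allotted to Haruki's branch passes to Haruki's issue by representation.
The 1/4 is divided into 2 equal shares of 1/8 among Noboru, Takeshi.
Noboru is living and takes 1/8.
Takeshi predeceased; the 1/8 allotted to Takeshi's branch passes to Takeshi's issue by representation.
The 1/8 is divided into 2 equal shares of 1/16 among Mariko, Reiko.
Mariko is living and takes 1/16.
Reiko is living and takes 1/16.
Daichi predeceased; the 1/4 allotted to Daichi's branch passes to Daichi's issue by representation.
The 1/4 is divided into 2 equal shares of 1/8 among Kaede, Isamu.
Kaede predeceased; the 1/8 allotted to Kaede's branch passes to Kaede's issue by representation.
Yoshiko is the sole taker at this level and receives the full 1/8.
Isamu is living and takes 1/8.
Fumio is living and takes 1/4.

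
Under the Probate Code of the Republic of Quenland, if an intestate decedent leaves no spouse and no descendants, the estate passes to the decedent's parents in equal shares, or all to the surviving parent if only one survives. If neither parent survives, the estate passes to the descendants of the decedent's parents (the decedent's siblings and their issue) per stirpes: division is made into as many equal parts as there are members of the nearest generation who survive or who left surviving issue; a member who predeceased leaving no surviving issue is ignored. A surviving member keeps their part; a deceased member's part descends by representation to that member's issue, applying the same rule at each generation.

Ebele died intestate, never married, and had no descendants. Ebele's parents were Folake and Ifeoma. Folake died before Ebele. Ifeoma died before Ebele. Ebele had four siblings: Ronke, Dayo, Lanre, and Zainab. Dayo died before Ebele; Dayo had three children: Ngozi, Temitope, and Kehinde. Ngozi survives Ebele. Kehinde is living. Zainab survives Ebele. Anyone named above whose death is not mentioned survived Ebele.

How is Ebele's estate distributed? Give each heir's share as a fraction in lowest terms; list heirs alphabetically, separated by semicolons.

Neither parent survives and there are no descendants, so the estate passes to Ebele's siblings and their issue per stirpes.
The estate is divided into 4 equal shares of 1/4 among Ronke, Dayo, Lanre, Zainab.
Ronke is living and takes 1/4.
Dayo predeceased; the 1/4 allotted to Dayo's branch passes to Dayo's issue by representation.
The 1/4 is divided into 3 equal shares of 1/12 among Ngozi, Temitope, Kehinde.
Ngozi is living and takes 1/12.
Temitope is living and takes 1/12.
Kehinde is living and takes 1/12.
Lanre is living and takes 1/4.
Zainab is living and takes 1/4.

Kehinde 1/12; Lanre 1/4; Ngozi 1/12; Ronke 1/4; Temitope 1/12; Zainab 1/4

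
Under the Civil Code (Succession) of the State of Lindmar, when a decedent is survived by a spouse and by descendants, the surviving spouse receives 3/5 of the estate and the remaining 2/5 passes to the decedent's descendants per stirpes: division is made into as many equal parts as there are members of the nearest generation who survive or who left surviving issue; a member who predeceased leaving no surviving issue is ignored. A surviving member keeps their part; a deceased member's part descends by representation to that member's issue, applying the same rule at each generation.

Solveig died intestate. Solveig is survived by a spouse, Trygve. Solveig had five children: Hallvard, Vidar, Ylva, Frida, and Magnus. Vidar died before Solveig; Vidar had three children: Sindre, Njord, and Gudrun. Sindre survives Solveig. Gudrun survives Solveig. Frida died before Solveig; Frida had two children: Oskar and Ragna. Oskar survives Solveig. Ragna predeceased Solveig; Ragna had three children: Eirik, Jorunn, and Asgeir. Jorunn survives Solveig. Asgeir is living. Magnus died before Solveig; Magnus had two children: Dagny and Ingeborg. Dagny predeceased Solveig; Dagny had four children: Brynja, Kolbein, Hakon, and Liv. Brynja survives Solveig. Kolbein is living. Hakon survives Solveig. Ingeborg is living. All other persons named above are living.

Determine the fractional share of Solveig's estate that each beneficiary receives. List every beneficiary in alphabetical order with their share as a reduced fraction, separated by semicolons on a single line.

Trygve, as surviving spouse, takes 3/5.
The remaining 2/5 passes to Solveig's descendants per stirpes.
The 2/5 is divided into 5 equal shares of 2/25 among Hallvard, Vidar, Ylva, Frida, Magnus.
Hallvard is living and takes 2/25.
Vidar predeceased; the 2/25 allotted to Vidar's branch passes to Vidar's issue by representation.
The 2/25 is divided into 3 equal shares of 2/75 among Sindre, Njord, Gudrun.
Sindre is living and takes 2/75.
Njord is living and takes 2/75.
Gudrun is living and takes 2/75.
Ylva is living and takes 2/25.
Frida predeceased; the 2/25 allotted to Frida's branch passes to Frida's issue by representation.
The 2/25 is divided into 2 equal shares of 1/25 among Oskar, Ragna.
Oskar is living and takes 1/25.
Ragna predeceased; the 1/25 allotted to Ragna's branch passes to Ragna's issue by representation.
The 1/25 is divided into 3 equal shares of 1/75 among Eirik, Jorunn, Asgeir.
Eirik is living and takes 1/75.
Jorunn is living and takes 1/75.
Asgeir is living and takes 1/75.
Magnus predeceased; the 2/25 allotted to Magnus's branch passes to Magnus's issue by representation.
The 2/25 is divided into 2 equal shares of 1/25 among Dagny, Ingeborg.
Dagny predeceased; the 1/25 allotted to Dagny's branch passes to Dagny's issue by representation.
The 1/25 is divided into 4 equal shares of 1/100 among Brynja, Kolbein, Hakon, Liv.
Brynja is living and takes 1/100.
Kolbein is living and takes 1/100.
Hakon is living and takes 1/100.
Liv is living and takes 1/100.
Ingeborg is living and takes 1/25.

Asgeir 1/75; Brynja 1/100; Eirik 1/75; Gudrun 2/75; Hakon 1/100; Hallvard 2/25; Ingeborg 1/25; Jorunn 1/75; Kolbein 1/100; Liv 1/100; Njord 2/75; Oskar 1/25; Sindre 2/75; Trygve 3/5; Ylva 2/25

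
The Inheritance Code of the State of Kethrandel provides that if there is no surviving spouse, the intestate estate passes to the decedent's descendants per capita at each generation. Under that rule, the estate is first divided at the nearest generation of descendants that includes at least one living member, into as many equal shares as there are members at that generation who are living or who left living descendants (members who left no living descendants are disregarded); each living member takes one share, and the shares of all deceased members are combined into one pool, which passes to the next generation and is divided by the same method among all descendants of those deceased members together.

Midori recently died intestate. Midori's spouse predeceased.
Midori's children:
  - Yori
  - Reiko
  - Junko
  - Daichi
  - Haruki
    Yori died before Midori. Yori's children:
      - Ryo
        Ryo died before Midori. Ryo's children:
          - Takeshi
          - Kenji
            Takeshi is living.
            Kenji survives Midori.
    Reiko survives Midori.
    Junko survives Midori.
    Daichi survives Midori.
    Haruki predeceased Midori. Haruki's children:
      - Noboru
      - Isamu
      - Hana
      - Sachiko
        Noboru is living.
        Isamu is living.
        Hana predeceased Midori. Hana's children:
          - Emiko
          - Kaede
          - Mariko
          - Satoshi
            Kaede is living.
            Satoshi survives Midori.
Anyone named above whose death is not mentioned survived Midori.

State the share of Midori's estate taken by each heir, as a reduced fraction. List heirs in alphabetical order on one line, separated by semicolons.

There is no surviving spouse, so the entire estate passes to Midori's descendants per capita at each generation.
At generation 1 (Yori, Reiko, Junko, Daichi, Haruki) there are 5 shares of (1)/5 = 1/5 each.
Living: Reiko, Junko, and Daichi — each takes 1/5.
Deceased: Yori and Haruki. Their combined 2/5 is pooled and carried to generation 2.
At generation 2 (Ryo, Noboru, Isamu, Hana, Sachiko) there are 5 shares of (2/5)/5 = 2/25 each.
Living: Noboru, Isamu, and Sachiko — each takes 2/25.
Deceased: Ryo and Hana. Their combined 4/25 is pooled and carried to generation 3.
At generation 3 (Takeshi, Kenji, Emiko, Kaede, Mariko, Satoshi) there are 6 shares of (4/25)/6 = 2/75 each.
Living: Takeshi, Kenji, Emiko, Kaede, Mariko, and Satoshi — each takes 2/75.

Daichi 1/5; Emiko 2/75; Isamu 2/25; Junko 1/5; Kaede 2/75; Kenji 2/75; Mariko 2/75; Noboru 2/25; Reiko 1/5; Sachiko 2/25; Satoshi 2/75; Takeshi 2/75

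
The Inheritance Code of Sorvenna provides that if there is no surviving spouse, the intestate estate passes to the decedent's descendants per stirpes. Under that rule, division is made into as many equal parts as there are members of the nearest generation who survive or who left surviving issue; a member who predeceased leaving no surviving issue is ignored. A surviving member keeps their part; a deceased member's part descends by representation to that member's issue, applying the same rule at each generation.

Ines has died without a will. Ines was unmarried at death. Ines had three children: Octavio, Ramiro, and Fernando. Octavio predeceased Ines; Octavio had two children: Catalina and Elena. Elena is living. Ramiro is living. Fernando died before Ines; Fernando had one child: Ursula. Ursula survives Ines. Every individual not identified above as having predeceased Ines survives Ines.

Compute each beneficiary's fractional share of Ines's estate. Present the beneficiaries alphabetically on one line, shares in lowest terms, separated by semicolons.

Catalina 1/6; Elena 1/6; Ramiro 1/3; Ursula 1/3

There is no surviving spouse, so the entire estate passes to Ines's descendants per stirpes.
The estate is divided into 3 equal shares of 1/3 among Octavio, Ramiro, Fernando.
Octavio predeceased; the 1/3 allotted to Octavio's branch passes to Octavio's issue by representation.
The 1/3 is divided into 2 equal shares of 1/6 among Catalina, Elena.
Catalina is living and takes 1/6.
Elena is living and takes 1/6.
Ramiro is living and takes 1/3.
Fernando predeceased; the 1/3 allotted to Fernando's branch passes to Fernando's issue by representation.
Ursula is the sole taker at this level and receives the full 1/3.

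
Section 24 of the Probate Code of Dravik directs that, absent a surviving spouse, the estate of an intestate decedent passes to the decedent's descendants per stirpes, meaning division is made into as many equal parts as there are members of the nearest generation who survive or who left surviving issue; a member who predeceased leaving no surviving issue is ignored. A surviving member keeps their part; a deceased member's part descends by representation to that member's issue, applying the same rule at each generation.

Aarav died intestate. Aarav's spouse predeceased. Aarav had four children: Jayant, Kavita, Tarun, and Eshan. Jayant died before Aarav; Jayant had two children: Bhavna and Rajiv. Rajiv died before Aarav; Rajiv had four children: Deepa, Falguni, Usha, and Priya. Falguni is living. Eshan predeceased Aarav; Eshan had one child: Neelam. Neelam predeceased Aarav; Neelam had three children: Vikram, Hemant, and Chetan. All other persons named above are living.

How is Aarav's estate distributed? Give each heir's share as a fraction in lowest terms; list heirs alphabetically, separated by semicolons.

Bhavna 1/8; Chetan 1/12; Deepa 1/32; Falguni 1/32; Hemant 1/12; Kavita 1/4; Priya 1/32; Tarun 1/4; Usha 1/32; Vikram 1/12

There is no surviving spouse, so the entire estate passes to Aarav's descendants per stirpes.
The estate is divided into 4 equal shares of 1/4 among Jayant, Kavita, Tarun, Eshan.
Jayant predeceased; the 1/4 allotted to Jayant's branch passes to Jayant's issue by representation.
The 1/4 is divided into 2 equal shares of 1/8 among Bhavna, Rajiv.
Bhavna is living and takes 1/8.
Rajiv predeceased; the 1/8 allotted to Rajiv's branch passes to Rajiv's issue by representation.
The 1/8 is divided into 4 equal shares of 1/32 among Deepa, Falguni, Usha, Priya.
Deepa is living and takes 1/32.
Falguni is living and takes 1/32.
Usha is living and takes 1/32.
Priya is living and takes 1/32.
Kavita is living and takes 1/4.
Tarun is living and takes 1/4.
Eshan predeceased; the 1/4 allotted to Eshan's branch passes to Eshan's issue by representation.
Neelam's line is the sole branch at this level, so the full 1/4 passes to Neelam's issue by representation.
The 1/4 is divided into 3 equal shares of 1/12 among Vikram, Hemant, Chetan.
Vikram is living and takes 1/12.
Hemant is living and takes 1/12.
Chetan is living and takes 1/12.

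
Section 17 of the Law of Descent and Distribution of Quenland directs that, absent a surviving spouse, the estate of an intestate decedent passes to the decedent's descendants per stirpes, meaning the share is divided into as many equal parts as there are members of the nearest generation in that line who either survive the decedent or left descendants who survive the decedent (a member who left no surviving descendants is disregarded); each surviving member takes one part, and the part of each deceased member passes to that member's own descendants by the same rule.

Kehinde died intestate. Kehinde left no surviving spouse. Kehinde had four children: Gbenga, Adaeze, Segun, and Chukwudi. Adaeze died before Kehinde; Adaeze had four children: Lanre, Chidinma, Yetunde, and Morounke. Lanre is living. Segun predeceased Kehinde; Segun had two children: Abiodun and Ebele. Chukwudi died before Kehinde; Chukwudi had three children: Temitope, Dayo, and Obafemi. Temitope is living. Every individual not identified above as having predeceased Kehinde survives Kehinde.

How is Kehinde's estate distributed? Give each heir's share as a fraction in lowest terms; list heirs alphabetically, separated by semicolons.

Abiodun 1/8; Chidinma 1/16; Dayo 1/12; Ebele 1/8; Gbenga 1/4; Lanre 1/16; Morounke 1/16; Obafemi 1/12; Temitope 1/12; Yetunde 1/16

There is no surviving spouse, so the entire estate passes to Kehinde's descendants per stirpes.
The estate is divided into 4 equal shares of 1/4 among Gbenga, Adaeze, Segun, Chukwudi.
Gbenga is living and takes 1/4.
Adaeze predeceased; the 1/4 allotted to Adaeze's branch passes to Adaeze's issue by representation.
The 1/4 is divided into 4 equal shares of 1/16 among Lanre, Chidinma, Yetunde, Morounke.
Lanre is living and takes 1/16.
Chidinma is living and takes 1/16.
Yetunde is living and takes 1/16.
Morounke is living and takes 1/16.
Segun predeceased; the 1/4 allotted to Segun's branch passes to Segun's issue by representation.
The 1/4 is divided into 2 equal shares of 1/8 among Abiodun, Ebele.
Abiodun is living and takes 1/8.
Ebele is living and takes 1/8.
Chukwudi predeceased; the 1/4 allotted to Chukwudi's branch passes to Chukwudi's issue by representation.
The 1/4 is divided into 3 equal shares of 1/12 among Temitope, Dayo, Obafemi.
Temitope is living and takes 1/12.
Dayo is living and takes 1/12.
Obafemi is living and takes 1/12.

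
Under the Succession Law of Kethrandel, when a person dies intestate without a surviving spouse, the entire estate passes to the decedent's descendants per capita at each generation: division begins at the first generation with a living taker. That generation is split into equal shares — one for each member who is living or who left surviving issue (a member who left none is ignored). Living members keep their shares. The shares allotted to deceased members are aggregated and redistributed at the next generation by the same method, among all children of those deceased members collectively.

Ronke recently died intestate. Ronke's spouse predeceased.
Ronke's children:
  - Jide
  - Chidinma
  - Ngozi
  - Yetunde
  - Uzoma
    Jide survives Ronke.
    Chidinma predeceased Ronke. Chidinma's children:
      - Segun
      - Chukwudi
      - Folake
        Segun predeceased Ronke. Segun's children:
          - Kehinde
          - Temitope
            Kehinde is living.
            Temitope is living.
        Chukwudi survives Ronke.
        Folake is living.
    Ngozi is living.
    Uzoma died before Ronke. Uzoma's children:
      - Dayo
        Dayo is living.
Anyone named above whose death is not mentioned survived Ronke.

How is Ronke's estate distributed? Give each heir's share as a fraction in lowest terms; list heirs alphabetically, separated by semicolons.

Chukwudi 1/10; Dayo 1/10; Folake 1/10; Jide 1/5; Kehinde 1/20; Ngozi 1/5; Temitope 1/20; Yetunde 1/5

There is no surviving spouse, so the entire estate passes to Ronke's descendants per capita at each generation.
At generation 1 (Jide, Chidinma, Ngozi, Yetunde, Uzoma) there are 5 shares of (1)/5 = 1/5 each.
Living: Jide, Ngozi, and Yetunde — each takes 1/5.
Deceased: Chidinma and Uzoma. Their combined 2/5 is pooled and carried to generation 2.
At generation 2 (Segun, Chukwudi, Folake, Dayo) there are 4 shares of (2/5)/4 = 1/10 each.
Living: Chukwudi, Folake, and Dayo — each takes 1/10.
Deceased: Segun. That 1/10 share is carried to generation 3.
At generation 3 (Kehinde, Temitope) there are 2 shares of (1/10)/2 = 1/20 each.
Living: Kehinde and Temitope — each takes 1/20.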